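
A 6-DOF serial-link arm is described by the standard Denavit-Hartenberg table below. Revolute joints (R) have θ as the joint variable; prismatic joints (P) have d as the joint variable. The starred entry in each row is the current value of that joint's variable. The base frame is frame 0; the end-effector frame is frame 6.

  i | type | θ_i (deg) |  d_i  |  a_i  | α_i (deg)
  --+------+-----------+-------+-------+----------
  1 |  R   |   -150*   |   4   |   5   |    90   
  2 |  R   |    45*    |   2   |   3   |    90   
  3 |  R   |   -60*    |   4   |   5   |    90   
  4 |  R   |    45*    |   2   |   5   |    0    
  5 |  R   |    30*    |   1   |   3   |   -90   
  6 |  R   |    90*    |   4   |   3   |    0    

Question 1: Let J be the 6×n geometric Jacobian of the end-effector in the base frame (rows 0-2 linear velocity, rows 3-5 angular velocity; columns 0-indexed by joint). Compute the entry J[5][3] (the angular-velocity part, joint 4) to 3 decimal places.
axis z_3 = (0.7803,-0.1268,-0.6124); lever o_n−o_3 = (-4.5167,-3.0560,-5.1226)
cross product → J_v[:, 3] = (-1.2217,6.7632,-2.9575)
J_ω[:, 3] = z_3
entry J[5][3] = -0.6124

-0.612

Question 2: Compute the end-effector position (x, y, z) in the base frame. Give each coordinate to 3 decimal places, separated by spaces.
after link 1: o_1 = (-4.3301, -2.5000, 4.0000)
after link 2: o_2 = (-7.1672, -1.8286, 6.1213)
after link 3: o_3 = (-8.9826, -7.8767, 5.0607)
after link 4: o_4 = (-9.1386, -12.6570, 2.5859)
after link 5: o_5 = (-10.0343, -14.5280, 0.1990)
after link 6: o_6 = (-13.4993, -10.9327, -0.0619)

-13.499 -10.933 -0.062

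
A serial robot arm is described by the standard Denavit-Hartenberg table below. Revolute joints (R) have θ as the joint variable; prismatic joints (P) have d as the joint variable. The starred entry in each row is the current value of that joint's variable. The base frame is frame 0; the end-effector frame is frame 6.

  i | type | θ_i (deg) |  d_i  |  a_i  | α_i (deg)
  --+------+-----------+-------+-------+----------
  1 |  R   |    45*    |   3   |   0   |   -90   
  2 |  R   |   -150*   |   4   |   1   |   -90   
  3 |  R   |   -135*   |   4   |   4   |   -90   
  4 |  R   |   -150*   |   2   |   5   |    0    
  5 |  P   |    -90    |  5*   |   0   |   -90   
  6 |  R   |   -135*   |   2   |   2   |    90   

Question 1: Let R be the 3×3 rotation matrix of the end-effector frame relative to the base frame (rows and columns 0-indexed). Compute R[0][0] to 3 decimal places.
End-effector x-axis (col 0 of R) = (-0.4669,0.5937,0.6553)
R[0][0] = -0.4669

-0.467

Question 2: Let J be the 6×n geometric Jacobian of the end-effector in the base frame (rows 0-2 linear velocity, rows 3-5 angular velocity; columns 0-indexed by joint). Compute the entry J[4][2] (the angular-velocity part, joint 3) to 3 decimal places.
0.354

axis z_2 = (0.3536,0.3536,0.8660); lever o_n−o_2 = (-4.6751,2.3840,11.0098)
cross product → J_v[:, 2] = (1.8279,-7.9413,2.4958)
J_ω[:, 2] = z_2
entry J[4][2] = 0.3536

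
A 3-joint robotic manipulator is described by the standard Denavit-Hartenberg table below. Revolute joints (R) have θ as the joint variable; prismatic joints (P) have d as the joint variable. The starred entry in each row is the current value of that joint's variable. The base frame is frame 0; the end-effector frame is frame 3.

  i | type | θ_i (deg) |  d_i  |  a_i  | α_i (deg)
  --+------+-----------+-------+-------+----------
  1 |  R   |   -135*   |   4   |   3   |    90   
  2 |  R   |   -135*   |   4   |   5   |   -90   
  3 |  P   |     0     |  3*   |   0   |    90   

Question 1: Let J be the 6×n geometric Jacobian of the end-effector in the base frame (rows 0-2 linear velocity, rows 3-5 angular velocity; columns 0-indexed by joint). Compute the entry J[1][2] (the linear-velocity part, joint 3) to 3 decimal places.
prismatic axis z_2 = (-0.5000,-0.5000,-0.7071)
J_v[:, 2] = z_2; J_ω[:, 2] = (0,0,0)
entry J[1][2] = -0.5000

-0.500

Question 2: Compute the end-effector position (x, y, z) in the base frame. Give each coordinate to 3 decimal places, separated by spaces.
after link 1: o_1 = (-2.1213, -2.1213, 4.0000)
after link 2: o_2 = (-2.4497, 3.2071, 0.4645)
after link 3: o_3 = (-3.9497, 1.7071, -1.6569)

-3.950 1.707 -1.657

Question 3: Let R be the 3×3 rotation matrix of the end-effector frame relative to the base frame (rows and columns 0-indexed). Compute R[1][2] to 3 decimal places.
End-effector z-axis (col 2 of R) = (-0.7071,0.7071,0.0000)
R[1][2] = 0.7071

0.707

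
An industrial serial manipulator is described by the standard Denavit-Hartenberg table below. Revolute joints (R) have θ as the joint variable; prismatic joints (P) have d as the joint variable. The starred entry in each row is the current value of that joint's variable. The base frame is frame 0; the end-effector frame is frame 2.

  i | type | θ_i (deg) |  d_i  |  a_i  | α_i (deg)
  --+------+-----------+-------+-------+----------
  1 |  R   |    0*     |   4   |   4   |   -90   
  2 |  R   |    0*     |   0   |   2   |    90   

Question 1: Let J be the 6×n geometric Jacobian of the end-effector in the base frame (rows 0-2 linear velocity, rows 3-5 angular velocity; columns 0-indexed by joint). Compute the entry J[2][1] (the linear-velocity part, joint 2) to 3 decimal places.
axis z_1 = (0.0000,1.0000,0.0000); lever o_n−o_1 = (2.0000,0.0000,0.0000)
cross product → J_v[:, 1] = (0.0000,0.0000,-2.0000)
J_ω[:, 1] = z_1
entry J[2][1] = -2.0000

-2.000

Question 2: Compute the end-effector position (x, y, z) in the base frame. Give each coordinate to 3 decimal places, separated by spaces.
after link 1: o_1 = (4.0000, 0.0000, 4.0000)
after link 2: o_2 = (6.0000, 0.0000, 4.0000)

6.000 0.000 4.000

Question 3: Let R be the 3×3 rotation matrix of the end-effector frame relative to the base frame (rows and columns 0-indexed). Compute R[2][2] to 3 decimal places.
1.000

End-effector z-axis (col 2 of R) = (0.0000,0.0000,1.0000)
R[2][2] = 1.0000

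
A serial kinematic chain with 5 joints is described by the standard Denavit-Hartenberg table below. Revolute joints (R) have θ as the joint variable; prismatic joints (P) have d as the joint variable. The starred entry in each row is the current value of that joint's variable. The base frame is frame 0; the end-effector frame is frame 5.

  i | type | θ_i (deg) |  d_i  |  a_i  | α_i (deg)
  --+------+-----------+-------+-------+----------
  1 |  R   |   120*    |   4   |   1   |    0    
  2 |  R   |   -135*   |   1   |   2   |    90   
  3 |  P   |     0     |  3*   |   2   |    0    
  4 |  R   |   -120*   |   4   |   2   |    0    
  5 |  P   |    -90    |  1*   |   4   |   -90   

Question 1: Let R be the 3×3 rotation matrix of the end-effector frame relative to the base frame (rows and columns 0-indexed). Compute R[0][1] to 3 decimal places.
0.259

End-effector y-axis (col 1 of R) = (0.2588,0.9659,-0.0000)
R[0][1] = 0.2588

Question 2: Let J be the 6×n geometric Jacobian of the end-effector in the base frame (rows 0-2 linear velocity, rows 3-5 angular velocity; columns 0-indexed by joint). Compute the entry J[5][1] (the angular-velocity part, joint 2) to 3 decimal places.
1.000

axis z_1 = (0.0000,0.0000,1.0000); lever o_n−o_1 = (-2.5188,-7.6073,1.2679)
cross product → J_v[:, 1] = (7.6073,-2.5188,0.0000)
J_ω[:, 1] = z_1
entry J[5][1] = 1.0000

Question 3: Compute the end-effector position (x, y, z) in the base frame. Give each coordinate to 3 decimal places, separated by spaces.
after link 1: o_1 = (-0.5000, 0.8660, 4.0000)
after link 2: o_2 = (1.4319, 0.3484, 5.0000)
after link 3: o_3 = (2.5872, -3.0670, 5.0000)
after link 4: o_4 = (0.5860, -6.6719, 3.2679)
after link 5: o_5 = (-3.0188, -6.7413, 5.2679)

-3.019 -6.741 5.268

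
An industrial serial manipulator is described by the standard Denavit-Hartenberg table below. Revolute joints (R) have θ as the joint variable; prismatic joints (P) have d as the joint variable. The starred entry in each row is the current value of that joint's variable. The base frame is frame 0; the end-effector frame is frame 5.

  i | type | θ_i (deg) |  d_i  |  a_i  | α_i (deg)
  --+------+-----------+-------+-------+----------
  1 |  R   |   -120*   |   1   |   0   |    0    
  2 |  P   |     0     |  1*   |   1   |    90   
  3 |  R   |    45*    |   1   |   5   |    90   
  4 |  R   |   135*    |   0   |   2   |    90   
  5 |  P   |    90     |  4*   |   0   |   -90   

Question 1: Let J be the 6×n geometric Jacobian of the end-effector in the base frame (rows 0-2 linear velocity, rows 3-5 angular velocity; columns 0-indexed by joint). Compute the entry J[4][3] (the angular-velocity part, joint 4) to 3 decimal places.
-0.612

axis z_3 = (-0.3536,-0.6124,-0.7071); lever o_n−o_3 = (-4.1742,1.2553,1.0000)
cross product → J_v[:, 3] = (0.2753,3.3052,-3.0000)
J_ω[:, 3] = z_3
entry J[4][3] = -0.6124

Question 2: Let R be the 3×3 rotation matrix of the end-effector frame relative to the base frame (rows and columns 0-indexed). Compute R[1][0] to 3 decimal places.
End-effector x-axis (col 0 of R) = (-0.3536,-0.6124,-0.7071)
R[1][0] = -0.6124

-0.612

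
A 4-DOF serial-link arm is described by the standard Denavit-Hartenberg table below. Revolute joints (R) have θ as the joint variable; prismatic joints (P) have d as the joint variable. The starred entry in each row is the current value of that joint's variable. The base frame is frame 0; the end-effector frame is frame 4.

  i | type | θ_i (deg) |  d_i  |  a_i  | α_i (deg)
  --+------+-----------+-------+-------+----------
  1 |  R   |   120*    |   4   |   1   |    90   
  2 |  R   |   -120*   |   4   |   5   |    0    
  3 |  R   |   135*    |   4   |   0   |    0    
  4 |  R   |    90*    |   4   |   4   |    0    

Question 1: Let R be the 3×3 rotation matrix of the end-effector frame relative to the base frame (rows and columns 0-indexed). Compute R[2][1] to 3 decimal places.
End-effector y-axis (col 1 of R) = (0.4830,-0.8365,-0.2588)
R[2][1] = -0.2588

-0.259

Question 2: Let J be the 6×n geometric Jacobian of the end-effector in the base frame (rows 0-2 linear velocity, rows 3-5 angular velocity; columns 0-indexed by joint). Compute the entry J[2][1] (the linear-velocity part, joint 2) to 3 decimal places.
-3.535

axis z_1 = (0.8660,0.5000,0.0000); lever o_n−o_1 = (12.1599,2.9384,-0.4664)
cross product → J_v[:, 1] = (-0.2332,0.4039,-3.5353)
J_ω[:, 1] = z_1
entry J[2][1] = -3.5353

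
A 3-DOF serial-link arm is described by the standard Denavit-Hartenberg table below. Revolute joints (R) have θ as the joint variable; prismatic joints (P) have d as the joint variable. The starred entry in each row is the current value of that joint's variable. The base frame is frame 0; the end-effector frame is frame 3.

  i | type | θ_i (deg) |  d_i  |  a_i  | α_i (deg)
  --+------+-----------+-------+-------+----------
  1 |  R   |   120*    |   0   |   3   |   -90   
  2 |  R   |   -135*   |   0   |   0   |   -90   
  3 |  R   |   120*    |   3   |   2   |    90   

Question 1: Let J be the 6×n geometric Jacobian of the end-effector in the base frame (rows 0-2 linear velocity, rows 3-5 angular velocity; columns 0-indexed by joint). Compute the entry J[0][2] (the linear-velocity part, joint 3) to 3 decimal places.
axis z_2 = (-0.3536,0.6124,0.7071); lever o_n−o_2 = (0.0858,3.3155,1.4142)
cross product → J_v[:, 2] = (-1.4784,0.5607,-1.2247)
J_ω[:, 2] = z_2
entry J[0][2] = -1.4784

-1.478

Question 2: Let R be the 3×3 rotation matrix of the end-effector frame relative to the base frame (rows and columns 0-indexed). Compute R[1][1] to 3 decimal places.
0.612

End-effector y-axis (col 1 of R) = (-0.3536,0.6124,0.7071)
R[1][1] = 0.6124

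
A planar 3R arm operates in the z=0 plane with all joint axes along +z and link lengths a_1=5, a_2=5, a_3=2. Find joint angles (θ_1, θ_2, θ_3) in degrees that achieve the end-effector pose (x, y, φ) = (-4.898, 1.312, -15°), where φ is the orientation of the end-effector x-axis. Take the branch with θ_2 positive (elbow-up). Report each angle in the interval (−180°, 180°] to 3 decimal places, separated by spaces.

wrist centre = target − a_3·(cos φ, sin φ) = (-6.8299, 1.8296)
cos θ_2 = (49.9944−5²−5²)/(2·5·5) = -0.0001; θ_2 = 90.0064° (elbow-up)
β = atan2(1.8296,-6.8299) = 165.0032°; ψ = atan2(5.0000,4.9994) = 45.0032°
θ_1 = β − ψ = 120.0001°
θ_3 = φ − θ_1 − θ_2 = 134.9936° (wrapped to (-180°,180°])

120.000 90.006 134.994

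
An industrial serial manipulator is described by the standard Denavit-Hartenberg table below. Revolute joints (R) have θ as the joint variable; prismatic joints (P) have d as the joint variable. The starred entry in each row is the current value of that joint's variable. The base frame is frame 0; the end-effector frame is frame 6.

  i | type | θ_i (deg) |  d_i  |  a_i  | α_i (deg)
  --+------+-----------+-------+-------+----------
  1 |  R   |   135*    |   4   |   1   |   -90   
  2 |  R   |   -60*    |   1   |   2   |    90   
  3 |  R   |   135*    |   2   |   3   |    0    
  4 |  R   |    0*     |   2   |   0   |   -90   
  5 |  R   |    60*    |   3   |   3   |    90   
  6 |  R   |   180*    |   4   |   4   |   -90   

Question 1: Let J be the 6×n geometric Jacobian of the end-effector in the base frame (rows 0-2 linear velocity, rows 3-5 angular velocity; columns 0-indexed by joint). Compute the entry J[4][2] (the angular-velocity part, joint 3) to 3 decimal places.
axis z_2 = (0.6124,-0.6124,0.5000); lever o_n−o_2 = (4.9635,-7.9276,-2.0564)
cross product → J_v[:, 2] = (5.2231,3.7410,-1.8151)
J_ω[:, 2] = z_2
entry J[4][2] = -0.6124

-0.612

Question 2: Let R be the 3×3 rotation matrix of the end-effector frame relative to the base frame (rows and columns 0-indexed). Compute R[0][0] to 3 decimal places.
0.655

End-effector x-axis (col 0 of R) = (0.6553,-0.1553,0.7392)
R[0][0] = 0.6553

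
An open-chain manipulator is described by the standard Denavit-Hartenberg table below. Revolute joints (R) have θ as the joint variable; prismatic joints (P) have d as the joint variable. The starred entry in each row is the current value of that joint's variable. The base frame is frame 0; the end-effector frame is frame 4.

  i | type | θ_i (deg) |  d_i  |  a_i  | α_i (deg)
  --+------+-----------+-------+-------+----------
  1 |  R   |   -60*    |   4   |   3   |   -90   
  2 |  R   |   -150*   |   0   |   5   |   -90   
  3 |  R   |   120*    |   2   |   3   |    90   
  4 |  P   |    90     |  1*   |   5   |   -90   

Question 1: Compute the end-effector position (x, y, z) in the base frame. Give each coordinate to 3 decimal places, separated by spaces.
-1.324 -3.904 12.245

after link 1: o_1 = (1.5000, -2.5981, 4.0000)
after link 2: o_2 = (-0.6651, 1.1519, 6.5000)
after link 3: o_3 = (-1.7655, -2.1381, 7.4821)
after link 4: o_4 = (-1.3236, -3.9037, 12.2452)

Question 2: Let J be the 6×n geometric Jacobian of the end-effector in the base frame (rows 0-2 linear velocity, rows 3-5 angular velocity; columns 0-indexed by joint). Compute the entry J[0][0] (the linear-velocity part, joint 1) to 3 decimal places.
axis z_0 = ẑ; lever o_n−o_0 = (-1.3236,-3.9037,12.2452)
cross product → J_v[:, 0] = (3.9037,-1.3236,0.0000)
J_ω[:, 0] = z_0
entry J[0][0] = 3.9037

3.904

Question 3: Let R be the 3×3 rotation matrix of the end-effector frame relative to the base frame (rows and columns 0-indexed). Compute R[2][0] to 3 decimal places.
End-effector x-axis (col 0 of R) = (0.2500,-0.4330,0.8660)
R[2][0] = 0.8660

0.866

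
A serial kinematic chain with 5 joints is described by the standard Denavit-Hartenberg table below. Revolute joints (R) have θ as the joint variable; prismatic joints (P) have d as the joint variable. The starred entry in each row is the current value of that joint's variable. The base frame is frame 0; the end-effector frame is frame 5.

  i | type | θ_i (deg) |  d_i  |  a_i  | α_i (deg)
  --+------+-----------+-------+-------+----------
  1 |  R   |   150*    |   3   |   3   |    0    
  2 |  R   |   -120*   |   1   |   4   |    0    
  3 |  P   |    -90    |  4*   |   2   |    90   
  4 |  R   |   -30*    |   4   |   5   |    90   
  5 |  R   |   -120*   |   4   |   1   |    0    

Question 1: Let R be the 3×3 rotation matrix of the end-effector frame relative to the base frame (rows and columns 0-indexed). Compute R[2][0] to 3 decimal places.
0.250

End-effector x-axis (col 0 of R) = (0.5335,0.8080,0.2500)
R[2][0] = 0.2500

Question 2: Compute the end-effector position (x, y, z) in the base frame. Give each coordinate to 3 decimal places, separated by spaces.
after link 1: o_1 = (-2.5981, 1.5000, 3.0000)
after link 2: o_2 = (0.8660, 3.5000, 4.0000)
after link 3: o_3 = (1.8660, 1.7679, 8.0000)
after link 4: o_4 = (0.5670, -3.9821, 5.5000)
after link 5: o_5 = (0.1005, -1.4420, 2.2859)

0.100 -1.442 2.286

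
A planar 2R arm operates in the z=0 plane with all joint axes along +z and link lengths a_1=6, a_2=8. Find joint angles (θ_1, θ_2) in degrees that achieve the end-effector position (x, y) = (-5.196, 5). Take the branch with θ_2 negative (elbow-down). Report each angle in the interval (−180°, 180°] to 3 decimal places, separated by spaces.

cos θ_2 = (51.9984−6²−8²)/(2·6·8) = -0.5000; θ_2 = -120.0011° (elbow-down)
β = atan2(5.0000,-5.1960) = 136.1013°; ψ = atan2(-6.9281,1.9999) = -73.8987°
θ_1 = β − ψ = 210.0000°

-150.000 -120.001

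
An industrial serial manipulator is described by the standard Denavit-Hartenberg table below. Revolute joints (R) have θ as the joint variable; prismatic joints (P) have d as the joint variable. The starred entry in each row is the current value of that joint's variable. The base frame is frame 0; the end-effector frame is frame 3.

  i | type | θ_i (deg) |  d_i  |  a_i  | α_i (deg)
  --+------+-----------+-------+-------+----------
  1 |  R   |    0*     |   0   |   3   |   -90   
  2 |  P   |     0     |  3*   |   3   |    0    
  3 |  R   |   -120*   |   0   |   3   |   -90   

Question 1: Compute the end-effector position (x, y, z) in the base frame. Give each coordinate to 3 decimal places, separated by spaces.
after link 1: o_1 = (3.0000, 0.0000, 0.0000)
after link 2: o_2 = (6.0000, 3.0000, 0.0000)
after link 3: o_3 = (4.5000, 3.0000, 2.5981)

4.500 3.000 2.598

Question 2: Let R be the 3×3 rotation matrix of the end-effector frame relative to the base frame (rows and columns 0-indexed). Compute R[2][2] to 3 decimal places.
0.500

End-effector z-axis (col 2 of R) = (0.8660,0.0000,0.5000)
R[2][2] = 0.5000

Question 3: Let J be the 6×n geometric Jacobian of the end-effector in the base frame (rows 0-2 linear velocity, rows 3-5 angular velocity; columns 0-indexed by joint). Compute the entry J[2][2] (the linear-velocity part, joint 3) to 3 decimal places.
1.500

axis z_2 = (0.0000,1.0000,0.0000); lever o_n−o_2 = (-1.5000,0.0000,2.5981)
cross product → J_v[:, 2] = (2.5981,-0.0000,1.5000)
J_ω[:, 2] = z_2
entry J[2][2] = 1.5000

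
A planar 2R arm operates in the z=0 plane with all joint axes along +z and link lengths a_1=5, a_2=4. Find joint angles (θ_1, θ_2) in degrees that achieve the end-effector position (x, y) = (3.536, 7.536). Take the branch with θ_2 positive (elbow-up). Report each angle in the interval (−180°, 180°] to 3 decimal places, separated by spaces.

cos θ_2 = (69.2946−5²−4²)/(2·5·4) = 0.7074; θ_2 = 44.9791° (elbow-up)
β = atan2(7.5360,3.5360) = 64.8634°; ψ = atan2(2.8274,7.8295) = 19.8558°
θ_1 = β − ψ = 45.0076°

45.008 44.979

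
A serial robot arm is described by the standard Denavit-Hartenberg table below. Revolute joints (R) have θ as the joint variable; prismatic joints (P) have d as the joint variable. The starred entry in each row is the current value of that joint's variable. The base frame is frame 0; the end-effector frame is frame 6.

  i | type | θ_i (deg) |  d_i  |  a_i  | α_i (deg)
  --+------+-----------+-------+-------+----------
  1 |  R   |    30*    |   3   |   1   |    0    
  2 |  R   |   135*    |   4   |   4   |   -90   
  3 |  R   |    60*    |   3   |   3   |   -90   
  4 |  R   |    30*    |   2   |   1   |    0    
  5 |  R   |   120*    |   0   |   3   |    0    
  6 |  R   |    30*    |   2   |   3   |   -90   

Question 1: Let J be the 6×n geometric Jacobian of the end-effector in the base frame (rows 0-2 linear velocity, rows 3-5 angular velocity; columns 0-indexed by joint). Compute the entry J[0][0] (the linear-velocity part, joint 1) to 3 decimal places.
axis z_0 = ẑ; lever o_n−o_0 = (0.9261,-0.5514,6.5000)
cross product → J_v[:, 0] = (0.5514,0.9261,-0.0000)
J_ω[:, 0] = z_0
entry J[0][0] = 0.5514

0.551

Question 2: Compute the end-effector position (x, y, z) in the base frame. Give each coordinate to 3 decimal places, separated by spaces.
0.926 -0.551 6.500

after link 1: o_1 = (0.8660, 0.5000, 3.0000)
after link 2: o_2 = (-2.9977, 1.5353, 7.0000)
after link 3: o_3 = (-5.2230, -0.9743, 4.4019)
after link 4: o_4 = (-3.8388, -0.8275, 2.6519)
after link 5: o_5 = (-2.1958, 0.2851, 4.9019)
after link 6: o_6 = (0.9261, -0.5514, 6.5000)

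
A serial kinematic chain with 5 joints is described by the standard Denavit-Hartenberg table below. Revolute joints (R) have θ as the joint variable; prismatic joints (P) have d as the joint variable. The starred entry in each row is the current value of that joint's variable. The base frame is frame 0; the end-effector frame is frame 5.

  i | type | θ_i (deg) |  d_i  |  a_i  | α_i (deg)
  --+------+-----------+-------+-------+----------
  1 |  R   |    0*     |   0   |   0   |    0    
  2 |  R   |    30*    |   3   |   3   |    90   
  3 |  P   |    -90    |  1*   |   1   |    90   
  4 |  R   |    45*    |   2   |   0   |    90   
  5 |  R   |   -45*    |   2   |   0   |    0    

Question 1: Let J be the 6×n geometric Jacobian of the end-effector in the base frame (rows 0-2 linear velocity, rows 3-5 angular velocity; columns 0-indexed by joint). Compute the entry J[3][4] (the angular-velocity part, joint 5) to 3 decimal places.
axis z_4 = (-0.3536,0.6124,-0.7071); lever o_n−o_4 = (-0.7071,1.2247,-1.4142)
cross product → J_v[:, 4] = (0.0000,0.0000,0.0000)
J_ω[:, 4] = z_4
entry J[3][4] = -0.3536

-0.354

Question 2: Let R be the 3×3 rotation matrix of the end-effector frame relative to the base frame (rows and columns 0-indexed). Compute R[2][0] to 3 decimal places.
-0.500

End-effector x-axis (col 0 of R) = (0.8624,-0.0795,-0.5000)
R[2][0] = -0.5000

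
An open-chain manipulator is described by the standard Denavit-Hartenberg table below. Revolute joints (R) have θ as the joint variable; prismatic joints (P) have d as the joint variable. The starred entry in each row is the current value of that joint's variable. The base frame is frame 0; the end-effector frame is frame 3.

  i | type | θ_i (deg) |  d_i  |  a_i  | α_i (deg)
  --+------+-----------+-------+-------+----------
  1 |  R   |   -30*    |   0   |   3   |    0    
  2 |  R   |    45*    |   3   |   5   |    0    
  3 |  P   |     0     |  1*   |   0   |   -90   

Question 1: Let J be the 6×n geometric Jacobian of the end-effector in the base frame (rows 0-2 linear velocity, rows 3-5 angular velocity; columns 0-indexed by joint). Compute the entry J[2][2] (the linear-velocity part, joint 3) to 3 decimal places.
1.000

prismatic axis z_2 = (0.0000,0.0000,1.0000)
J_v[:, 2] = z_2; J_ω[:, 2] = (0,0,0)
entry J[2][2] = 1.0000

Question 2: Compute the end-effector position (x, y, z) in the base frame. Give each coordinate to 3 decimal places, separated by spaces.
7.428 -0.206 4.000

after link 1: o_1 = (2.5981, -1.5000, 0.0000)
after link 2: o_2 = (7.4277, -0.2059, 3.0000)
after link 3: o_3 = (7.4277, -0.2059, 4.0000)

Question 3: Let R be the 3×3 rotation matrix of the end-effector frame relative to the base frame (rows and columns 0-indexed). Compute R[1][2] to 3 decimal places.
End-effector z-axis (col 2 of R) = (-0.2588,0.9659,0.0000)
R[1][2] = 0.9659

0.966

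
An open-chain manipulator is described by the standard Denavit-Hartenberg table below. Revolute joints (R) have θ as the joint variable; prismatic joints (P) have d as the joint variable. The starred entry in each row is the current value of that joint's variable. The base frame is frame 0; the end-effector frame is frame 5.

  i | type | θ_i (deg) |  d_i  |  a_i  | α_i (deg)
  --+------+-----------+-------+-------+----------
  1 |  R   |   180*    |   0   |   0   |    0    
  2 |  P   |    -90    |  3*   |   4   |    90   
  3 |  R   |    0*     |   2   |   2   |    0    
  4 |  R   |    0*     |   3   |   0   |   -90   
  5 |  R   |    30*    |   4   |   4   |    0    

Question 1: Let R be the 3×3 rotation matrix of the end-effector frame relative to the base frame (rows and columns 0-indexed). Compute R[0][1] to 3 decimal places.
-0.866

End-effector y-axis (col 1 of R) = (-0.8660,-0.5000,0.0000)
R[0][1] = -0.8660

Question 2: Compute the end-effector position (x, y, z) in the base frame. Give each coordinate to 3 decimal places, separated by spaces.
3.000 9.464 7.000

after link 1: o_1 = (0.0000, 0.0000, 0.0000)
after link 2: o_2 = (0.0000, 4.0000, 3.0000)
after link 3: o_3 = (2.0000, 6.0000, 3.0000)
after link 4: o_4 = (5.0000, 6.0000, 3.0000)
after link 5: o_5 = (3.0000, 9.4641, 7.0000)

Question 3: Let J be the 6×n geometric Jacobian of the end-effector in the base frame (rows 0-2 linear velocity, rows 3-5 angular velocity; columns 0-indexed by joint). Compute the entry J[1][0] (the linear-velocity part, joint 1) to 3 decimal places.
axis z_0 = ẑ; lever o_n−o_0 = (3.0000,9.4641,7.0000)
cross product → J_v[:, 0] = (-9.4641,3.0000,0.0000)
J_ω[:, 0] = z_0
entry J[1][0] = 3.0000

3.000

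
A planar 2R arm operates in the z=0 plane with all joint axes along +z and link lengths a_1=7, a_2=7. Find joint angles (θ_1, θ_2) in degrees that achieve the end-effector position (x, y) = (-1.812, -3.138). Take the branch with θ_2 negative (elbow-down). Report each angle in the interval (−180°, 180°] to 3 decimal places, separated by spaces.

cos θ_2 = (13.1304−7²−7²)/(2·7·7) = -0.8660; θ_2 = -149.9990° (elbow-down)
β = atan2(-3.1380,-1.8120) = -120.0038°; ψ = atan2(-3.5001,0.9379) = -74.9995°
θ_1 = β − ψ = -45.0043°

-45.004 -149.999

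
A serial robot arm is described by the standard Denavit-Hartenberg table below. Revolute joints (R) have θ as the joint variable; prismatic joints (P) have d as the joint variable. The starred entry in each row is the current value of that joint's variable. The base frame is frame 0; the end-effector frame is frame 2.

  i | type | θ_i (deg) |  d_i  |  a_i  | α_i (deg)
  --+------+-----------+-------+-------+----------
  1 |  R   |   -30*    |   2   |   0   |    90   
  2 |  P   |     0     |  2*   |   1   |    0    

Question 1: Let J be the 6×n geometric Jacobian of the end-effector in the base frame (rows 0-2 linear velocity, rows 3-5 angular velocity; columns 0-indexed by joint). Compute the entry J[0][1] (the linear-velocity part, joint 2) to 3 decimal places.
-0.500

prismatic axis z_1 = (-0.5000,-0.8660,0.0000)
J_v[:, 1] = z_1; J_ω[:, 1] = (0,0,0)
entry J[0][1] = -0.5000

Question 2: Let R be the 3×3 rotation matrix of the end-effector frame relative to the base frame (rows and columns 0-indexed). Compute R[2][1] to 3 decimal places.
End-effector y-axis (col 1 of R) = (0.0000,0.0000,1.0000)
R[2][1] = 1.0000

1.000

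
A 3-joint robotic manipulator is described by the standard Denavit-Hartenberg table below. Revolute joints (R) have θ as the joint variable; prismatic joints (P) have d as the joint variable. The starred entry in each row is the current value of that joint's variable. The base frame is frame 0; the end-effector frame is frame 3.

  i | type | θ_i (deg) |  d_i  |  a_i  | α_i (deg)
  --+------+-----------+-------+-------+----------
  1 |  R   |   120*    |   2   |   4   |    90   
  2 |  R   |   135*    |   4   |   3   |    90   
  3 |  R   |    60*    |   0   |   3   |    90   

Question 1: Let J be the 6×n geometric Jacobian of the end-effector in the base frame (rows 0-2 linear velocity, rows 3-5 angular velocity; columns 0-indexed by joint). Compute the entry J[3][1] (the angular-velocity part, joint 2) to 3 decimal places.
axis z_1 = (0.8660,0.5000,0.0000); lever o_n−o_1 = (7.3051,0.5434,3.1820)
cross product → J_v[:, 1] = (1.5910,-2.7557,-3.1820)
J_ω[:, 1] = z_1
entry J[3][1] = 0.8660

0.866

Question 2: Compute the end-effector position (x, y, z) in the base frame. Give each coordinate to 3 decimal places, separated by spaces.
after link 1: o_1 = (-2.0000, 3.4641, 2.0000)
after link 2: o_2 = (2.5248, 3.6270, 4.1213)
after link 3: o_3 = (5.3051, 4.0075, 5.1820)

5.305 4.007 5.182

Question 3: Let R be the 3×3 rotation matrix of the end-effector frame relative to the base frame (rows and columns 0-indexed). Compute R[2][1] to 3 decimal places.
End-effector y-axis (col 1 of R) = (-0.3536,0.6124,0.7071)
R[2][1] = 0.7071

0.707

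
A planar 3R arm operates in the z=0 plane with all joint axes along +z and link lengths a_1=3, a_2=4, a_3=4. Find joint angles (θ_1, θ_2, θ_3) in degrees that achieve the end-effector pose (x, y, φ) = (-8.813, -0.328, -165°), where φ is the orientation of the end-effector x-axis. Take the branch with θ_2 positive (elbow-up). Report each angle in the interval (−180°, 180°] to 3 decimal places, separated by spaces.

wrist centre = target − a_3·(cos φ, sin φ) = (-4.9493, 0.7073)
cos θ_2 = (24.9958−3²−4²)/(2·3·4) = -0.0002; θ_2 = 90.0101° (elbow-up)
β = atan2(0.7073,-4.9493) = 171.8672°; ψ = atan2(4.0000,2.9993) = 53.1366°
θ_1 = β − ψ = 118.7307°
θ_3 = φ − θ_1 − θ_2 = -13.7408° (wrapped to (-180°,180°])

118.731 90.010 -13.741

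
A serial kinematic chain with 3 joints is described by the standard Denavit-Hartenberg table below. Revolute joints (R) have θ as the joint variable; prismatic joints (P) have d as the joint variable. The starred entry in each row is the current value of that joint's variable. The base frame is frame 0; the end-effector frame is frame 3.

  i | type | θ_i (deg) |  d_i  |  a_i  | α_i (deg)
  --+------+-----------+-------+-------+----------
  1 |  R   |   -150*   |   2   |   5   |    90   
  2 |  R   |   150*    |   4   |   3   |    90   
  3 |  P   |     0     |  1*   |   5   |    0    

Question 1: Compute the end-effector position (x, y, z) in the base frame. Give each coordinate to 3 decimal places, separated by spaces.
after link 1: o_1 = (-4.3301, -2.5000, 2.0000)
after link 2: o_2 = (-4.0801, 2.2631, 3.5000)
after link 3: o_3 = (-0.7631, 4.1782, 6.8660)

-0.763 4.178 6.866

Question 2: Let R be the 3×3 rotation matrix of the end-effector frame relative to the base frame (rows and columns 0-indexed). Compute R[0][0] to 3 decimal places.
0.750

End-effector x-axis (col 0 of R) = (0.7500,0.4330,0.5000)
R[0][0] = 0.7500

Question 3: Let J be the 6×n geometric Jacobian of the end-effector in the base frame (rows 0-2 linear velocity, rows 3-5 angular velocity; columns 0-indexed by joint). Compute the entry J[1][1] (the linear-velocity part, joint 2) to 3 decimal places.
axis z_1 = (-0.5000,0.8660,0.0000); lever o_n−o_1 = (3.5670,6.6782,4.8660)
cross product → J_v[:, 1] = (4.2141,2.4330,-6.4282)
J_ω[:, 1] = z_1
entry J[1][1] = 2.4330

2.433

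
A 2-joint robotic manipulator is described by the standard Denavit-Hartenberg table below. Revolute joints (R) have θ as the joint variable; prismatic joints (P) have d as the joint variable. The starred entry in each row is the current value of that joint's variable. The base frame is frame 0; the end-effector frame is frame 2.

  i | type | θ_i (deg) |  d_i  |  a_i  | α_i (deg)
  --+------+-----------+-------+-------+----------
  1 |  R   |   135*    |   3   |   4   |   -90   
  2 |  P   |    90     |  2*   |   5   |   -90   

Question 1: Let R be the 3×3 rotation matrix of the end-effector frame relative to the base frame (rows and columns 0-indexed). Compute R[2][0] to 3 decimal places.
-1.000

End-effector x-axis (col 0 of R) = (-0.0000,0.0000,-1.0000)
R[2][0] = -1.0000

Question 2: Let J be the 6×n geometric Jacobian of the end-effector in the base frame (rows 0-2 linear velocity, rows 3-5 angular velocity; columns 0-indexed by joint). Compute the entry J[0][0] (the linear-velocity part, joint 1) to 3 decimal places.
axis z_0 = ẑ; lever o_n−o_0 = (-4.2426,1.4142,-2.0000)
cross product → J_v[:, 0] = (-1.4142,-4.2426,0.0000)
J_ω[:, 0] = z_0
entry J[0][0] = -1.4142

-1.414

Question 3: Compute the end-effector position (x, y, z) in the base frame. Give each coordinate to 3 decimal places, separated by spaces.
-4.243 1.414 -2.000

after link 1: o_1 = (-2.8284, 2.8284, 3.0000)
after link 2: o_2 = (-4.2426, 1.4142, -2.0000)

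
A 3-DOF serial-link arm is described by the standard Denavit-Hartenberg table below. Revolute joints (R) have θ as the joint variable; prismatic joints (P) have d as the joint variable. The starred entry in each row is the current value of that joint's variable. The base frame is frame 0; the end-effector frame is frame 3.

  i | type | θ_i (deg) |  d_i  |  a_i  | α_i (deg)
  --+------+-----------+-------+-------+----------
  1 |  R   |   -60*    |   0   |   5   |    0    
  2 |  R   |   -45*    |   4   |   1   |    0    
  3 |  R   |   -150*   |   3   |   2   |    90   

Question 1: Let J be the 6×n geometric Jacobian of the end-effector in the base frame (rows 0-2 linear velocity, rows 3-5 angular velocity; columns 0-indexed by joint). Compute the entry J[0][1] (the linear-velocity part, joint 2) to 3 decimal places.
-0.966

axis z_1 = (0.0000,0.0000,1.0000); lever o_n−o_1 = (-0.7765,0.9659,7.0000)
cross product → J_v[:, 1] = (-0.9659,-0.7765,0.0000)
J_ω[:, 1] = z_1
entry J[0][1] = -0.9659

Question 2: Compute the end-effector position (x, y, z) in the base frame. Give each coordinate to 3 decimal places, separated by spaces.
1.724 -3.364 7.000

after link 1: o_1 = (2.5000, -4.3301, 0.0000)
after link 2: o_2 = (2.2412, -5.2961, 4.0000)
after link 3: o_3 = (1.7235, -3.3642, 7.0000)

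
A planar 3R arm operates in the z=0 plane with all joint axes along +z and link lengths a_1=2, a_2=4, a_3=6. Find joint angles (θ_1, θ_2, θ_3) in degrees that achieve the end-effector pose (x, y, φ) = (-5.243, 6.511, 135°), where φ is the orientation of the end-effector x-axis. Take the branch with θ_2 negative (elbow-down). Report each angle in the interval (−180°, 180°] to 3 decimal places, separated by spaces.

wrist centre = target − a_3·(cos φ, sin φ) = (-1.0004, 2.2684)
cos θ_2 = (6.1462−2²−4²)/(2·2·4) = -0.8659; θ_2 = -149.9815° (elbow-down)
β = atan2(2.2684,-1.0004) = 113.7978°; ψ = atan2(-2.0011,-1.4635) = -126.1788°
θ_1 = β − ψ = 239.9765°
θ_3 = φ − θ_1 − θ_2 = 45.0050° (wrapped to (-180°,180°])

-120.023 -149.982 45.005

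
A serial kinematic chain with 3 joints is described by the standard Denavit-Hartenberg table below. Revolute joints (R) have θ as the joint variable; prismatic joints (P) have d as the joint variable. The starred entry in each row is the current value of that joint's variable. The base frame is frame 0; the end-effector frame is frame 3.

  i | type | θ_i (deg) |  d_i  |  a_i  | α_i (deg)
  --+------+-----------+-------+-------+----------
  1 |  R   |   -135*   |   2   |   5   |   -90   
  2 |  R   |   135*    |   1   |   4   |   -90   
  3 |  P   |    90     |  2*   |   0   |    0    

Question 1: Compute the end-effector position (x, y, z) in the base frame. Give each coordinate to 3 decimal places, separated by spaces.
after link 1: o_1 = (-3.5355, -3.5355, 2.0000)
after link 2: o_2 = (-0.8284, -2.2426, -0.8284)
after link 3: o_3 = (0.1716, -1.2426, 0.5858)

0.172 -1.243 0.586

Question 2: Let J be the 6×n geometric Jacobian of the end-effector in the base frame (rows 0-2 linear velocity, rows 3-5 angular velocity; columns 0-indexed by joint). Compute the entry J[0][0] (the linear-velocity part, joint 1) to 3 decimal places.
axis z_0 = ẑ; lever o_n−o_0 = (0.1716,-1.2426,0.5858)
cross product → J_v[:, 0] = (1.2426,0.1716,-0.0000)
J_ω[:, 0] = z_0
entry J[0][0] = 1.2426

1.243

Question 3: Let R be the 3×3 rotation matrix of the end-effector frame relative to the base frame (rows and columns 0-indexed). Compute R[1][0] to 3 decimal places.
End-effector x-axis (col 0 of R) = (-0.7071,0.7071,-0.0000)
R[1][0] = 0.7071

0.707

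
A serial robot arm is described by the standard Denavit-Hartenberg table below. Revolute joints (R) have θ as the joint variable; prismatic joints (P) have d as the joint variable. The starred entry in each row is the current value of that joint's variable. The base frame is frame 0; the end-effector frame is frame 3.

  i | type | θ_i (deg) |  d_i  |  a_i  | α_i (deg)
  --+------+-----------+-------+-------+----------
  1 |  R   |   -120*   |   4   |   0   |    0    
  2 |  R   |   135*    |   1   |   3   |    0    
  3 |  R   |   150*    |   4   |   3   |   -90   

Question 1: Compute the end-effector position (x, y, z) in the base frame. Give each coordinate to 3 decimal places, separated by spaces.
after link 1: o_1 = (0.0000, 0.0000, 4.0000)
after link 2: o_2 = (2.8978, 0.7765, 5.0000)
after link 3: o_3 = (-0.0000, 1.5529, 9.0000)

-0.000 1.553 9.000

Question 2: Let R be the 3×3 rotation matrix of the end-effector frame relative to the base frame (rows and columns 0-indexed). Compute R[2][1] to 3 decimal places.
End-effector y-axis (col 1 of R) = (-0.0000,-0.0000,-1.0000)
R[2][1] = -1.0000

-1.000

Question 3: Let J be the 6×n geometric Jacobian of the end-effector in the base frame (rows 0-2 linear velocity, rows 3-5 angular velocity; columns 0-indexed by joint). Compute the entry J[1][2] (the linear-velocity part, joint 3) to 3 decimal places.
-2.898

axis z_2 = (0.0000,0.0000,1.0000); lever o_n−o_2 = (-2.8978,0.7765,4.0000)
cross product → J_v[:, 2] = (-0.7765,-2.8978,0.0000)
J_ω[:, 2] = z_2
entry J[1][2] = -2.8978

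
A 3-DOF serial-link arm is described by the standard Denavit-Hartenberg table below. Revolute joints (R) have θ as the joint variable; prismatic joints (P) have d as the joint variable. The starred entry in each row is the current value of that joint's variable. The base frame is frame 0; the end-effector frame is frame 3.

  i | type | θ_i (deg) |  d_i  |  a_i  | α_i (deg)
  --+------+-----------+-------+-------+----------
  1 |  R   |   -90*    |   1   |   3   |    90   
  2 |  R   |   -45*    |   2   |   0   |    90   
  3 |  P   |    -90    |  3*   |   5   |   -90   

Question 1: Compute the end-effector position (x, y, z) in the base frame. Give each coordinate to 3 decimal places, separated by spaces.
3.000 -0.879 -1.121

after link 1: o_1 = (0.0000, -3.0000, 1.0000)
after link 2: o_2 = (-2.0000, -3.0000, 1.0000)
after link 3: o_3 = (3.0000, -0.8787, -1.1213)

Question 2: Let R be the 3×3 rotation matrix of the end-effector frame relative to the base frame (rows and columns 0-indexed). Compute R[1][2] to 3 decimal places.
-0.707

End-effector z-axis (col 2 of R) = (-0.0000,-0.7071,-0.7071)
R[1][2] = -0.7071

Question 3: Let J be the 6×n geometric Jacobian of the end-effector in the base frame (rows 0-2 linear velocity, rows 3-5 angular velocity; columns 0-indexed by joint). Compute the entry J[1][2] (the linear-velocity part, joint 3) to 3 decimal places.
prismatic axis z_2 = (-0.0000,0.7071,-0.7071)
J_v[:, 2] = z_2; J_ω[:, 2] = (0,0,0)
entry J[1][2] = 0.7071

0.707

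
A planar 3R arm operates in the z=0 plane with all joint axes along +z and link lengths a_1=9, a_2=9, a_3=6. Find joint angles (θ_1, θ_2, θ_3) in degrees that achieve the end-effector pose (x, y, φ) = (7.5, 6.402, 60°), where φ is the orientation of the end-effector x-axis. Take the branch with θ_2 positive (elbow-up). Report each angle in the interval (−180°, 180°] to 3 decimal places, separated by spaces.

wrist centre = target − a_3·(cos φ, sin φ) = (4.5000, 1.2058)
cos θ_2 = (21.7041−9²−9²)/(2·9·9) = -0.8660; θ_2 = 149.9999° (elbow-up)
β = atan2(1.2058,4.5000) = 15.0009°; ψ = atan2(4.5000,1.2058) = 74.9999°
θ_1 = β − ψ = -59.9990°
θ_3 = φ − θ_1 − θ_2 = -30.0008° (wrapped to (-180°,180°])

-59.999 150.000 -30.001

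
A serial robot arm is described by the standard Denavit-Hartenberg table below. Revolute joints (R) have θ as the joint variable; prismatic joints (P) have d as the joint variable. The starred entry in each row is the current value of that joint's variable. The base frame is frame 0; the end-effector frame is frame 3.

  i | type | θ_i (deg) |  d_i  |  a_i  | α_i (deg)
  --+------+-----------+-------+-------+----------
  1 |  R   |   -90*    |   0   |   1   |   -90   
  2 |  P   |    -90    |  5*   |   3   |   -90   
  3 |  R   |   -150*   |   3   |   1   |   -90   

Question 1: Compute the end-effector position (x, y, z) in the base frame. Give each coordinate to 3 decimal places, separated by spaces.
5.500 -4.000 2.134

after link 1: o_1 = (0.0000, -1.0000, 0.0000)
after link 2: o_2 = (5.0000, -1.0000, 3.0000)
after link 3: o_3 = (5.5000, -4.0000, 2.1340)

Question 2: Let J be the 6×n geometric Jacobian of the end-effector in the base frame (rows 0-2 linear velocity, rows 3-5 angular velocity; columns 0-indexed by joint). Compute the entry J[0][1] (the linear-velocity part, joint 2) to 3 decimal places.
prismatic axis z_1 = (1.0000,0.0000,0.0000)
J_v[:, 1] = z_1; J_ω[:, 1] = (0,0,0)
entry J[0][1] = 1.0000

1.000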